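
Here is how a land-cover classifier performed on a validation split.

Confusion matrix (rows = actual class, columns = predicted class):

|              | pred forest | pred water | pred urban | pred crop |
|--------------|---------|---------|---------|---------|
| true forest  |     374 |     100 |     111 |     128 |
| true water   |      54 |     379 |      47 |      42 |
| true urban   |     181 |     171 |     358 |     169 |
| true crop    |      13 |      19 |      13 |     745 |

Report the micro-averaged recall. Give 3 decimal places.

Micro-averaging pools counts across classes: ΣTP=1856, ΣFP=1048, ΣFN=1048.
Micro-recall = TP/(TP+FN) on pooled counts = 0.639 (equals overall accuracy in single-label multiclass).

0.639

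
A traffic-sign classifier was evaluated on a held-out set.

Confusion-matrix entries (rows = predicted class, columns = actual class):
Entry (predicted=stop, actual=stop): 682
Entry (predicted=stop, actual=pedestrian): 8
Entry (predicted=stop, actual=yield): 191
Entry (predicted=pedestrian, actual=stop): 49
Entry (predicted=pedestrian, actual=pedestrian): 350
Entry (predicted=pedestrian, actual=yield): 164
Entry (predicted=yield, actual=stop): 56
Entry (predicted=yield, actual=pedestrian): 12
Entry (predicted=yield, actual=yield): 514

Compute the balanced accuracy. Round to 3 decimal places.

0.801

Balanced accuracy = mean of per-class recall.
  stop: recall = 682/787 = 0.8666
  pedestrian: recall = 350/370 = 0.9459
  yield: recall = 514/869 = 0.5915
Mean = (0.8666 + 0.9459 + 0.5915) / 3 = 0.801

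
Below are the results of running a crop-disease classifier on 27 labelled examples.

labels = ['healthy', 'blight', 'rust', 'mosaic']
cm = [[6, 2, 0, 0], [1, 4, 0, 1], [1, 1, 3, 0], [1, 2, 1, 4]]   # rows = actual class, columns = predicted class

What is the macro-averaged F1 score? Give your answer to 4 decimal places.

Per-class F1 score (2·TP/(2·TP+FP+FN)):
  healthy: TP=6, FP=1+1+1=3, FN=2+0+0=2 → 12/17 = 0.70588
  blight: TP=4, FP=2+1+2=5, FN=1+0+1=2 → 8/15 = 0.53333
  rust: TP=3, FP=0+0+1=1, FN=1+1+0=2 → 6/9 = 0.66667
  mosaic: TP=4, FP=0+1+0=1, FN=1+2+1=4 → 8/13 = 0.61538
Macro-F1 score = mean = (0.70588 + 0.53333 + 0.66667 + 0.61538) / 4 = 0.6303

0.6303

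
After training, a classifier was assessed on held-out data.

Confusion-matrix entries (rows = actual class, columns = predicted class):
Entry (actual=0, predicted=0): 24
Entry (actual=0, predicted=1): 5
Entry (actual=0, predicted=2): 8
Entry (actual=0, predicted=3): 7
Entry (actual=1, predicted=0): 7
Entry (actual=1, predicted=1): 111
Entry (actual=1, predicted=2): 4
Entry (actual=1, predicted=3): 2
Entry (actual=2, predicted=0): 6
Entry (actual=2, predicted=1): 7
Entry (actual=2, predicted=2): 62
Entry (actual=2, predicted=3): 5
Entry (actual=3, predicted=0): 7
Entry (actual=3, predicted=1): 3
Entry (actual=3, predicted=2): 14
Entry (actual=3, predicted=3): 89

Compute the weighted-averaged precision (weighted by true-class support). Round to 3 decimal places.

0.796

Per-class precision (TP/(TP+FP)):
  0: TP=24, FP=7+6+7=20 → 24/44 = 0.5455
  1: TP=111, FP=5+7+3=15 → 111/126 = 0.8810
  2: TP=62, FP=8+4+14=26 → 62/88 = 0.7045
  3: TP=89, FP=7+2+5=14 → 89/103 = 0.8641
Weighted-precision = Σ (supportᵢ/N)·precisionᵢ with N=361: (44/361)·0.5455 + (124/361)·0.8810 + (80/361)·0.7045 + (113/361)·0.8641 = 0.796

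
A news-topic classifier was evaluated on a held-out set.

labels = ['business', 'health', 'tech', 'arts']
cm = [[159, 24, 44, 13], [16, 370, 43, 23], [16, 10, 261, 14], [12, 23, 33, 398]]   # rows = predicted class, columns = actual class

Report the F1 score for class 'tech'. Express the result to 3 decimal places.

0.765

Treat 'tech' as positive and all other classes as negative.
F1 score = 2·TP/(2·TP+FP+FN).
tech: TP=261, FP=16+10+14=40, FN=44+43+33=120 → 522/682 = 0.7654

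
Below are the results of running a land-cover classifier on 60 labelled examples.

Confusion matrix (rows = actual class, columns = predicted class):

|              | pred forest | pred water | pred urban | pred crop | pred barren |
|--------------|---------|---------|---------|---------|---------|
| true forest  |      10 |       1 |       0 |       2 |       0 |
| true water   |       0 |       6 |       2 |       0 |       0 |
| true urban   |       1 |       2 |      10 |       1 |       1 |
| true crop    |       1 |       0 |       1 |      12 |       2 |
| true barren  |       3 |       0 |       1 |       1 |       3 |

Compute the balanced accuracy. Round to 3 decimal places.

Balanced accuracy = mean of per-class recall.
  forest: recall = 10/13 = 0.7692
  water: recall = 6/8 = 0.7500
  urban: recall = 10/15 = 0.6667
  crop: recall = 12/16 = 0.7500
  barren: recall = 3/8 = 0.3750
Mean = (0.7692 + 0.7500 + 0.6667 + 0.7500 + 0.3750) / 5 = 0.662

0.662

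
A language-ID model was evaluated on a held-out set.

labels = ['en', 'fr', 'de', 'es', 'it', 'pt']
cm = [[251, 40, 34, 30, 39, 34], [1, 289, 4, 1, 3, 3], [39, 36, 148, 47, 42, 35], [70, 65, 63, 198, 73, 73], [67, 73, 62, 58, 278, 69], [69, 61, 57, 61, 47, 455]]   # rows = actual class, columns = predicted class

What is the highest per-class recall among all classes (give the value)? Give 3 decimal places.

Per-class recall (TP/(TP+FN)):
  en: TP=251, FN=40+34+30+39+34=177 → 251/428 = 0.5864
  fr: TP=289, FN=1+4+1+3+3=12 → 289/301 = 0.9601
  de: TP=148, FN=39+36+47+42+35=199 → 148/347 = 0.4265
  es: TP=198, FN=70+65+63+73+73=344 → 198/542 = 0.3653
  it: TP=278, FN=67+73+62+58+69=329 → 278/607 = 0.4580
  pt: TP=455, FN=69+61+57+61+47=295 → 455/750 = 0.6067
Highest is class 'fr' with recall = 0.960.

0.960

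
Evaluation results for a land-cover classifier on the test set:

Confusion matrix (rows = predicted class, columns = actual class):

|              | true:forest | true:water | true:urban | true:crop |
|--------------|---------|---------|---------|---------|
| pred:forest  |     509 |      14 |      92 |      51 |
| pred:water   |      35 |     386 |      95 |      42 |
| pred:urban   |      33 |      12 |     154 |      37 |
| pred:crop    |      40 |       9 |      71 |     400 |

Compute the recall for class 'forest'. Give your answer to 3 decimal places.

recall = TP/(TP+FN).
forest: TP=509, FN=35+33+40=108 → 509/617 = 0.8250

0.825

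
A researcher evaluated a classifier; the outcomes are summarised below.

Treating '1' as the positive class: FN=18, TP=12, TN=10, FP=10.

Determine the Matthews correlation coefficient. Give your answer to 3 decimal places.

MCC = (TP·TN − FP·FN) / √((TP+FP)(TP+FN)(TN+FP)(TN+FN))
Numerator = 12·10 − 10·18 = -60
Denominator = √(22·30·20·28) = √369600 = 607.9474
MCC = -60 / 607.9474 = -0.099

-0.099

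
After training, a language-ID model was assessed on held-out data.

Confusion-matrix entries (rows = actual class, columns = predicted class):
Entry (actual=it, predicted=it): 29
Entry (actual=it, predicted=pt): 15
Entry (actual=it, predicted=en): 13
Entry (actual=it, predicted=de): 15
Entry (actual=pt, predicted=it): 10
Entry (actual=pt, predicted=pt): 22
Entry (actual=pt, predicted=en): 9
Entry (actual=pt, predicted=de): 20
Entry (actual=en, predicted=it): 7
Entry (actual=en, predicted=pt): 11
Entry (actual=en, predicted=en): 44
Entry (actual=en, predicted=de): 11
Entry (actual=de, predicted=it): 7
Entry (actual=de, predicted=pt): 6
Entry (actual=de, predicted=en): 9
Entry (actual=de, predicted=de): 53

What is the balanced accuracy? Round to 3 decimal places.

0.518

Balanced accuracy = mean of per-class recall.
  it: recall = 29/72 = 0.4028
  pt: recall = 22/61 = 0.3607
  en: recall = 44/73 = 0.6027
  de: recall = 53/75 = 0.7067
Mean = (0.4028 + 0.3607 + 0.6027 + 0.7067) / 4 = 0.518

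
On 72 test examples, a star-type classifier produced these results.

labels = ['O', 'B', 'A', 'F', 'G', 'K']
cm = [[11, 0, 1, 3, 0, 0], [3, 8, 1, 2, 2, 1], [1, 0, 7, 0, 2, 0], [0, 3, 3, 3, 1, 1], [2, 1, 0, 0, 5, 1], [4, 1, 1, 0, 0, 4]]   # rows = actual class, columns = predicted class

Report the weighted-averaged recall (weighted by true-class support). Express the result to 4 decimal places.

Per-class recall (TP/(TP+FN)):
  O: TP=11, FN=0+1+3+0+0=4 → 11/15 = 0.73333
  B: TP=8, FN=3+1+2+2+1=9 → 8/17 = 0.47059
  A: TP=7, FN=1+0+0+2+0=3 → 7/10 = 0.70000
  F: TP=3, FN=0+3+3+1+1=8 → 3/11 = 0.27273
  G: TP=5, FN=2+1+0+0+1=4 → 5/9 = 0.55556
  K: TP=4, FN=4+1+1+0+0=6 → 4/10 = 0.40000
Weighted-recall = Σ (supportᵢ/N)·recallᵢ with N=72: (15/72)·0.73333 + (17/72)·0.47059 + (10/72)·0.70000 + (11/72)·0.27273 + (9/72)·0.55556 + (10/72)·0.40000 = 0.5278

0.5278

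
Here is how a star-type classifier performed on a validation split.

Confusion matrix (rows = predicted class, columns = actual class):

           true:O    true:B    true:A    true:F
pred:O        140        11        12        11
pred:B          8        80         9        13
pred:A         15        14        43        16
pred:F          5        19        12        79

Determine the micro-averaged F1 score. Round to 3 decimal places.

Micro-averaging pools counts across classes: ΣTP=342, ΣFP=145, ΣFN=145.
Micro-F1 score = 2·TP/(2·TP+FP+FN) on pooled counts = 0.702 (equals overall accuracy in single-label multiclass).

0.702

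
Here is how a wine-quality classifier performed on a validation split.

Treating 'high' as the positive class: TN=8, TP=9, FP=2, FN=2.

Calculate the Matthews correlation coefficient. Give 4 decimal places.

0.6182

MCC = (TP·TN − FP·FN) / √((TP+FP)(TP+FN)(TN+FP)(TN+FN))
Numerator = 9·8 − 2·2 = 68
Denominator = √(11·11·10·10) = √12100 = 110.0000
MCC = 68 / 110.0000 = 0.6182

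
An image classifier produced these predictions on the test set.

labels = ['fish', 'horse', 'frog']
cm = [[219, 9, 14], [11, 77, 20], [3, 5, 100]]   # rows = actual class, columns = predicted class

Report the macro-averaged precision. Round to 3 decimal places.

0.844

Per-class precision (TP/(TP+FP)):
  fish: TP=219, FP=11+3=14 → 219/233 = 0.9399
  horse: TP=77, FP=9+5=14 → 77/91 = 0.8462
  frog: TP=100, FP=14+20=34 → 100/134 = 0.7463
Macro-precision = mean = (0.9399 + 0.8462 + 0.7463) / 3 = 0.844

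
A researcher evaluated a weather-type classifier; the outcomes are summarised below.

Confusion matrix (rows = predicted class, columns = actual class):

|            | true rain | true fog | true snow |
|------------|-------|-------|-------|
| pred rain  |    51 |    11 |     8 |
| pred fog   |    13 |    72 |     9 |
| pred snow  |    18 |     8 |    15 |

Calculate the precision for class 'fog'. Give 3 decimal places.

0.766

precision = TP/(TP+FP).
fog: TP=72, FP=13+9=22 → 72/94 = 0.7660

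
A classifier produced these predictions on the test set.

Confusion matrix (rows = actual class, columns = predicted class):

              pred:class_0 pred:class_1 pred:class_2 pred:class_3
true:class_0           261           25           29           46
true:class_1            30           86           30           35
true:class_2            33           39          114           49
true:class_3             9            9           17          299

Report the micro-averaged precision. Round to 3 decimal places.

0.684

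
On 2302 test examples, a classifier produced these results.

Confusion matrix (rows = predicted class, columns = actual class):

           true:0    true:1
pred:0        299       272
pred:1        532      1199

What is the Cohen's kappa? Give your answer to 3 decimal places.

Observed agreement pₒ = trace/N = 1498/2302 = 0.6507
Expected agreement pₑ = Σ (rowᵢ·colᵢ)/N² = (831·571 + 1471·1731)/2302² = 0.5700
κ = (pₒ − pₑ)/(1 − pₑ) = (0.6507 − 0.5700)/(1 − 0.5700) = 0.188

0.188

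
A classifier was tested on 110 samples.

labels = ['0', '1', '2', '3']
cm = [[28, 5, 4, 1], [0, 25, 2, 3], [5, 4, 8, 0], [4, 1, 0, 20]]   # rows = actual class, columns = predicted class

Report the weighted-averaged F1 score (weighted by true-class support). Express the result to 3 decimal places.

Per-class F1 score (2·TP/(2·TP+FP+FN)):
  0: TP=28, FP=0+5+4=9, FN=5+4+1=10 → 56/75 = 0.7467
  1: TP=25, FP=5+4+1=10, FN=0+2+3=5 → 50/65 = 0.7692
  2: TP=8, FP=4+2+0=6, FN=5+4+0=9 → 16/31 = 0.5161
  3: TP=20, FP=1+3+0=4, FN=4+1+0=5 → 40/49 = 0.8163
Weighted-F1 score = Σ (supportᵢ/N)·F1 scoreᵢ with N=110: (38/110)·0.7467 + (30/110)·0.7692 + (17/110)·0.5161 + (25/110)·0.8163 = 0.733

0.733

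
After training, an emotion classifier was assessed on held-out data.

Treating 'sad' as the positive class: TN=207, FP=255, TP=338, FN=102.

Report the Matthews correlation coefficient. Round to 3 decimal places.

MCC = (TP·TN − FP·FN) / √((TP+FP)(TP+FN)(TN+FP)(TN+FN))
Numerator = 338·207 − 255·102 = 43956
Denominator = √(593·440·462·309) = √37248417360 = 192998.4906
MCC = 43956 / 192998.4906 = 0.228

0.228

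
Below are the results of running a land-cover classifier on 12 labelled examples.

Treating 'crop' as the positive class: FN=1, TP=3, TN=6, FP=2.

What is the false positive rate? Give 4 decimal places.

0.2500

FPR = FP/(FP+TN) = 2/(2+6) = 0.2500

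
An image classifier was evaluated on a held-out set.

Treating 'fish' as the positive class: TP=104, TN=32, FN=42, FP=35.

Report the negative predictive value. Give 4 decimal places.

0.4324

NPV = TN/(TN+FN) = 32/(32+42) = 0.4324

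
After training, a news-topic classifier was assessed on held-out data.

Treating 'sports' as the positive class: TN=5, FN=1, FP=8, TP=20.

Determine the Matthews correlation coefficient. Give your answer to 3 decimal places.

MCC = (TP·TN − FP·FN) / √((TP+FP)(TP+FN)(TN+FP)(TN+FN))
Numerator = 20·5 − 8·1 = 92
Denominator = √(28·21·13·6) = √45864 = 214.1588
MCC = 92 / 214.1588 = 0.430

0.430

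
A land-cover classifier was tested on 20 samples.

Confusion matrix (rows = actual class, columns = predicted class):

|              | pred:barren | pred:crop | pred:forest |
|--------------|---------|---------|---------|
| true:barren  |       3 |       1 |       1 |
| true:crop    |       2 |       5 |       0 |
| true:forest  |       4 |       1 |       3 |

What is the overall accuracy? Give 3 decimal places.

0.550

Accuracy = trace / total = (3+5+3=11) / 20 = 11/20 = 0.550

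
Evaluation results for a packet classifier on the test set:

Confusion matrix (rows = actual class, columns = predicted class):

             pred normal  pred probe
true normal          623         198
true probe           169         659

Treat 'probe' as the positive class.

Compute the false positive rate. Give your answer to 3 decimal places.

FPR = FP/(FP+TN) = 198/(198+623) = 0.241

0.241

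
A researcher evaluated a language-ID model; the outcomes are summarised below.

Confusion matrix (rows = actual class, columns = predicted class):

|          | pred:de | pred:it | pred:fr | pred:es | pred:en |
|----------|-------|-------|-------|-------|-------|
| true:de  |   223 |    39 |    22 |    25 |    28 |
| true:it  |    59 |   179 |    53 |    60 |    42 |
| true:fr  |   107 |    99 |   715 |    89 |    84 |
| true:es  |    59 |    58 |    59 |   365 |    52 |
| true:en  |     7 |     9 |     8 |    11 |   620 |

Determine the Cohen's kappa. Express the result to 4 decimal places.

0.5934

Observed agreement pₒ = trace/N = 2102/3072 = 0.68424
Expected agreement pₑ = Σ (rowᵢ·colᵢ)/N² = (337·455 + 393·384 + 1094·857 + 593·550 + 655·826)/3072² = 0.22348
κ = (pₒ − pₑ)/(1 − pₑ) = (0.68424 − 0.22348)/(1 − 0.22348) = 0.5934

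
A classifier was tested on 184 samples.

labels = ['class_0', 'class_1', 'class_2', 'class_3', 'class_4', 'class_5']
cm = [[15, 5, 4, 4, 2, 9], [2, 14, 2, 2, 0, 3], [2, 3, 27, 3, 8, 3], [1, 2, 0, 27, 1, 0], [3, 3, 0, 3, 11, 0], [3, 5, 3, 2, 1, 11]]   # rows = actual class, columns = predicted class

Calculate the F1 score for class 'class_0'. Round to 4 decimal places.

F1 score = 2·TP/(2·TP+FP+FN).
class_0: TP=15, FP=2+2+1+3+3=11, FN=5+4+4+2+9=24 → 30/65 = 0.46154

0.4615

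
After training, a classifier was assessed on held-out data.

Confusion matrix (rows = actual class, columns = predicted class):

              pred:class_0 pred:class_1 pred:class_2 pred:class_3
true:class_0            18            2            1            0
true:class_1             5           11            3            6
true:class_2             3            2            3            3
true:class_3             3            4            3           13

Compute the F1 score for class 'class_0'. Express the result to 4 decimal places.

0.7200

One-vs-rest for 'class_0': TP = diagonal; FP = other classes predicted 'class_0'; FN = 'class_0' predicted as other.
F1 score = 2·TP/(2·TP+FP+FN).
class_0: TP=18, FP=5+3+3=11, FN=2+1+0=3 → 36/50 = 0.72000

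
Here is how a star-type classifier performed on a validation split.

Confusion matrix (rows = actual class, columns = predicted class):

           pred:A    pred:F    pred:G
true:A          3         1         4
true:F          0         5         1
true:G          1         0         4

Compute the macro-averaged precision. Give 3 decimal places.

0.676

Per-class precision (TP/(TP+FP)):
  A: TP=3, FP=0+1=1 → 3/4 = 0.7500
  F: TP=5, FP=1+0=1 → 5/6 = 0.8333
  G: TP=4, FP=4+1=5 → 4/9 = 0.4444
Macro-precision = mean = (0.7500 + 0.8333 + 0.4444) / 3 = 0.676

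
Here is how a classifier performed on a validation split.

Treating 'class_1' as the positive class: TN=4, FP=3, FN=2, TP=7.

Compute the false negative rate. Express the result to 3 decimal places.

FNR = FN/(FN+TP) = 2/(2+7) = 0.222

0.222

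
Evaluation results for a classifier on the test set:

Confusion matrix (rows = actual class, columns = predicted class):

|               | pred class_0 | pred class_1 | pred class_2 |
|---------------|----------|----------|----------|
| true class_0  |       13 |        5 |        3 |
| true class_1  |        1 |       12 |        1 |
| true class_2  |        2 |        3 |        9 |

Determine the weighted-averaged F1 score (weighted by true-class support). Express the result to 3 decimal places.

Per-class F1 score (2·TP/(2·TP+FP+FN)):
  class_0: TP=13, FP=1+2=3, FN=5+3=8 → 26/37 = 0.7027
  class_1: TP=12, FP=5+3=8, FN=1+1=2 → 24/34 = 0.7059
  class_2: TP=9, FP=3+1=4, FN=2+3=5 → 18/27 = 0.6667
Weighted-F1 score = Σ (supportᵢ/N)·F1 scoreᵢ with N=49: (21/49)·0.7027 + (14/49)·0.7059 + (14/49)·0.6667 = 0.693

0.693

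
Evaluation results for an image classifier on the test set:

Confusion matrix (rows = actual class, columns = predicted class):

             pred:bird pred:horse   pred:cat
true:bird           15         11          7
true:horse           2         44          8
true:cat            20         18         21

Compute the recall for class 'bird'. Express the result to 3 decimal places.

0.455

One-vs-rest for 'bird': TP = diagonal; FP = other classes predicted 'bird'; FN = 'bird' predicted as other.
recall = TP/(TP+FN).
bird: TP=15, FN=11+7=18 → 15/33 = 0.4545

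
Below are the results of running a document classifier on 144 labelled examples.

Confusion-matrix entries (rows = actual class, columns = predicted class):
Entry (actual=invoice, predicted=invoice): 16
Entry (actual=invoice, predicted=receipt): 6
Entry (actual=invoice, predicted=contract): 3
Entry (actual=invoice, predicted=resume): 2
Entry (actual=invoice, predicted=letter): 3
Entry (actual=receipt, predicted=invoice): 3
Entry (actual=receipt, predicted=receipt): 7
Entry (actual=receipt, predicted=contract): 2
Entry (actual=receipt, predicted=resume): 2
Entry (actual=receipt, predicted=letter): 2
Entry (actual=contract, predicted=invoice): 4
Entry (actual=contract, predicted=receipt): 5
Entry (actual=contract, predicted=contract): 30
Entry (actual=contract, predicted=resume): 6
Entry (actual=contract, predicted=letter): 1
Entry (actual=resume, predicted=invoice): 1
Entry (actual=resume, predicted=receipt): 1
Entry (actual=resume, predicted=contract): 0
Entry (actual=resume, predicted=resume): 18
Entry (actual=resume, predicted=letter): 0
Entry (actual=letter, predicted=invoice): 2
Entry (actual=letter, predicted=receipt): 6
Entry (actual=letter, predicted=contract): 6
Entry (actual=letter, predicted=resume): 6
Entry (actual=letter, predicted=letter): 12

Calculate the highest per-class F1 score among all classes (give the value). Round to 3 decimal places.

0.690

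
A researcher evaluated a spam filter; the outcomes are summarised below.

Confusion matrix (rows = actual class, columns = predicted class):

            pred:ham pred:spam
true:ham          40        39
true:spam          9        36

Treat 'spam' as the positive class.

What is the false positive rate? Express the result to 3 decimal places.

FPR = FP/(FP+TN) = 39/(39+40) = 0.494

0.494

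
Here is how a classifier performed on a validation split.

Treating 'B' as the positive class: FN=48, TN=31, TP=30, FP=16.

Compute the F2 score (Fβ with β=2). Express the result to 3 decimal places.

0.419

Fβ = (1+β²)·TP / ((1+β²)·TP + β²·FN + FP), with β²=4
= 5·30 / (5·30 + 4·48 + 16) = 0.419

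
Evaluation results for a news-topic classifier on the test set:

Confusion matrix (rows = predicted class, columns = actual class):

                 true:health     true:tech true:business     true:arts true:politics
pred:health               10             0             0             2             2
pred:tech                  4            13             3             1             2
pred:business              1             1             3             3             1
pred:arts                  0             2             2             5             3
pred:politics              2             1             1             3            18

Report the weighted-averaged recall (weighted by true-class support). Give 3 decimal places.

0.590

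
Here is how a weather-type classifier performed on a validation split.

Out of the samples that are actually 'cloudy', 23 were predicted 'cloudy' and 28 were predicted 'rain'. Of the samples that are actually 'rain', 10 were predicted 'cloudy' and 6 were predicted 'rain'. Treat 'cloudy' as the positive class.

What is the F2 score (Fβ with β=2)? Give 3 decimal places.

Fβ = (1+β²)·TP / ((1+β²)·TP + β²·FN + FP), with β²=4
= 5·23 / (5·23 + 4·28 + 10) = 0.485

0.485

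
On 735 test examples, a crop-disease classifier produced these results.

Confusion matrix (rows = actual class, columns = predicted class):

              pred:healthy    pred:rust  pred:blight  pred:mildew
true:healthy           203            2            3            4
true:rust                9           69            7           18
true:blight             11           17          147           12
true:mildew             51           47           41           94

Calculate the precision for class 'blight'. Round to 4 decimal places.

Treat 'blight' as positive and all other classes as negative.
precision = TP/(TP+FP).
blight: TP=147, FP=3+7+41=51 → 147/198 = 0.74242

0.7424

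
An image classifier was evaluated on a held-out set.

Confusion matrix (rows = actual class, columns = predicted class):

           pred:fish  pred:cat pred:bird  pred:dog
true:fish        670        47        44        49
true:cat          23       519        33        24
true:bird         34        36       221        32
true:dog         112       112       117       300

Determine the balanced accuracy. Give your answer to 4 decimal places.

Balanced accuracy = mean of per-class recall.
  fish: recall = 670/810 = 0.82716
  cat: recall = 519/599 = 0.86644
  bird: recall = 221/323 = 0.68421
  dog: recall = 300/641 = 0.46802
Mean = (0.82716 + 0.86644 + 0.68421 + 0.46802) / 4 = 0.7115

0.7115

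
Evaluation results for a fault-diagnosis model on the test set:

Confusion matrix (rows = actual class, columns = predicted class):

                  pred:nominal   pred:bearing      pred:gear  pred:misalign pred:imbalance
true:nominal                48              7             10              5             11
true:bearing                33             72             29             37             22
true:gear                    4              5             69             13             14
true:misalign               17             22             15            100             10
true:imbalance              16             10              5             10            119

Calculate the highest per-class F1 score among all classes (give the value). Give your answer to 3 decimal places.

0.708

Per-class F1 score (2·TP/(2·TP+FP+FN)):
  nominal: TP=48, FP=33+4+17+16=70, FN=7+10+5+11=33 → 96/199 = 0.4824
  bearing: TP=72, FP=7+5+22+10=44, FN=33+29+37+22=121 → 144/309 = 0.4660
  gear: TP=69, FP=10+29+15+5=59, FN=4+5+13+14=36 → 138/233 = 0.5923
  misalign: TP=100, FP=5+37+13+10=65, FN=17+22+15+10=64 → 200/329 = 0.6079
  imbalance: TP=119, FP=11+22+14+10=57, FN=16+10+5+10=41 → 238/336 = 0.7083
Highest is class 'imbalance' with F1 score = 0.708.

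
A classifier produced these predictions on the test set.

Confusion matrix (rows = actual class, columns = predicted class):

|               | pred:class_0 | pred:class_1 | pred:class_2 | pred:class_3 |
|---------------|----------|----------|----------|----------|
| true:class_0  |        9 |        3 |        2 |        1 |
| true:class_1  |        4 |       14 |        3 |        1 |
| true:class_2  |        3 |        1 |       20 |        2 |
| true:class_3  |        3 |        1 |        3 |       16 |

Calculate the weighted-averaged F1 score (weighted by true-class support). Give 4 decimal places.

0.6900

Per-class F1 score (2·TP/(2·TP+FP+FN)):
  class_0: TP=9, FP=4+3+3=10, FN=3+2+1=6 → 18/34 = 0.52941
  class_1: TP=14, FP=3+1+1=5, FN=4+3+1=8 → 28/41 = 0.68293
  class_2: TP=20, FP=2+3+3=8, FN=3+1+2=6 → 40/54 = 0.74074
  class_3: TP=16, FP=1+1+2=4, FN=3+1+3=7 → 32/43 = 0.74419
Weighted-F1 score = Σ (supportᵢ/N)·F1 scoreᵢ with N=86: (15/86)·0.52941 + (22/86)·0.68293 + (26/86)·0.74074 + (23/86)·0.74419 = 0.6900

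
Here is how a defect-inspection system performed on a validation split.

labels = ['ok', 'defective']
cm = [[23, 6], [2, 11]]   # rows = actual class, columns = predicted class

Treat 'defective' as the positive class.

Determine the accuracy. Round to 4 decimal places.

Accuracy = (TP+TN)/N = (11+23)/42 = 0.8095

0.8095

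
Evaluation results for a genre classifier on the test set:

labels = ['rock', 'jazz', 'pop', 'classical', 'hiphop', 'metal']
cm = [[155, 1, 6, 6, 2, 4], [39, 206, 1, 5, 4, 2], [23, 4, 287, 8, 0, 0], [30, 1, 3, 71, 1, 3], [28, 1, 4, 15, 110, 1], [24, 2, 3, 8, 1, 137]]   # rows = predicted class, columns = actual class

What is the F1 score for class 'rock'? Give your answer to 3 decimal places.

One-vs-rest for 'rock': TP = diagonal; FP = other classes predicted 'rock'; FN = 'rock' predicted as other.
F1 score = 2·TP/(2·TP+FP+FN).
rock: TP=155, FP=1+6+6+2+4=19, FN=39+23+30+28+24=144 → 310/473 = 0.6554

0.655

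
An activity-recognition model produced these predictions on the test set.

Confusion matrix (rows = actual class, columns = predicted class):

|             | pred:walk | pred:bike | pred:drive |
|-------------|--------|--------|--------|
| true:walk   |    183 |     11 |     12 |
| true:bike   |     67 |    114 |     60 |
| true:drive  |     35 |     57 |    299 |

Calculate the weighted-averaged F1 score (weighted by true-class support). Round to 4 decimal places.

Per-class F1 score (2·TP/(2·TP+FP+FN)):
  walk: TP=183, FP=67+35=102, FN=11+12=23 → 366/491 = 0.74542
  bike: TP=114, FP=11+57=68, FN=67+60=127 → 228/423 = 0.53901
  drive: TP=299, FP=12+60=72, FN=35+57=92 → 598/762 = 0.78478
Weighted-F1 score = Σ (supportᵢ/N)·F1 scoreᵢ with N=838: (206/838)·0.74542 + (241/838)·0.53901 + (391/838)·0.78478 = 0.7044

0.7044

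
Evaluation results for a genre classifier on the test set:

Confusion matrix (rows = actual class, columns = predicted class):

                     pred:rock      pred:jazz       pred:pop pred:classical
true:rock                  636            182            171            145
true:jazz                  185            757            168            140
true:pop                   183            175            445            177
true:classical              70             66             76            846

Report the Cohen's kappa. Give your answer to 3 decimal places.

0.475

Observed agreement pₒ = trace/N = 2684/4422 = 0.6070
Expected agreement pₑ = Σ (rowᵢ·colᵢ)/N² = (1134·1074 + 1250·1180 + 980·860 + 1058·1308)/4422² = 0.2516
κ = (pₒ − pₑ)/(1 − pₑ) = (0.6070 − 0.2516)/(1 − 0.2516) = 0.475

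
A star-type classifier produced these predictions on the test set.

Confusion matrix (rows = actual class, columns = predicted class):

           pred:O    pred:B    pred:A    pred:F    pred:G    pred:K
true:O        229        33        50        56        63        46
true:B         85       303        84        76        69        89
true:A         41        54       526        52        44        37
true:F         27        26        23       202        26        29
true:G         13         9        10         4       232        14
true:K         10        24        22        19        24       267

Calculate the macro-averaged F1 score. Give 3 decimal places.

0.594

Per-class F1 score (2·TP/(2·TP+FP+FN)):
  O: TP=229, FP=85+41+27+13+10=176, FN=33+50+56+63+46=248 → 458/882 = 0.5193
  B: TP=303, FP=33+54+26+9+24=146, FN=85+84+76+69+89=403 → 606/1155 = 0.5247
  A: TP=526, FP=50+84+23+10+22=189, FN=41+54+52+44+37=228 → 1052/1469 = 0.7161
  F: TP=202, FP=56+76+52+4+19=207, FN=27+26+23+26+29=131 → 404/742 = 0.5445
  G: TP=232, FP=63+69+44+26+24=226, FN=13+9+10+4+14=50 → 464/740 = 0.6270
  K: TP=267, FP=46+89+37+29+14=215, FN=10+24+22+19+24=99 → 534/848 = 0.6297
Macro-F1 score = mean = (0.5193 + 0.5247 + 0.7161 + 0.5445 + 0.6270 + 0.6297) / 6 = 0.594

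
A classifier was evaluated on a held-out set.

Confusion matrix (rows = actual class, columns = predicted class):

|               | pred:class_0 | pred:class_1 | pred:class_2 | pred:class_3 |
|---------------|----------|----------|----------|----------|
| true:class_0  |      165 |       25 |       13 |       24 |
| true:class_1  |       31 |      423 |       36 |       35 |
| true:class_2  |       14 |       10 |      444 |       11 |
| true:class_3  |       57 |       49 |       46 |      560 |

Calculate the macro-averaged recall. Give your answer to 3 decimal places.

Per-class recall (TP/(TP+FN)):
  class_0: TP=165, FN=25+13+24=62 → 165/227 = 0.7269
  class_1: TP=423, FN=31+36+35=102 → 423/525 = 0.8057
  class_2: TP=444, FN=14+10+11=35 → 444/479 = 0.9269
  class_3: TP=560, FN=57+49+46=152 → 560/712 = 0.7865
Macro-recall = mean = (0.7269 + 0.8057 + 0.9269 + 0.7865) / 4 = 0.812

0.812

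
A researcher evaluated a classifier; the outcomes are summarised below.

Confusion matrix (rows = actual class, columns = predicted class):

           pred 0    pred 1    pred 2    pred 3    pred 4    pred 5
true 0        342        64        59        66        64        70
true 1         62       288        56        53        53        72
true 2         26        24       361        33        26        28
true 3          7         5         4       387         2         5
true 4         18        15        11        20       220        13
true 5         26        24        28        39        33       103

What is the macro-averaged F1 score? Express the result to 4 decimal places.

Per-class F1 score (2·TP/(2·TP+FP+FN)):
  0: TP=342, FP=62+26+7+18+26=139, FN=64+59+66+64+70=323 → 684/1146 = 0.59686
  1: TP=288, FP=64+24+5+15+24=132, FN=62+56+53+53+72=296 → 576/1004 = 0.57371
  2: TP=361, FP=59+56+4+11+28=158, FN=26+24+33+26+28=137 → 722/1017 = 0.70993
  3: TP=387, FP=66+53+33+20+39=211, FN=7+5+4+2+5=23 → 774/1008 = 0.76786
  4: TP=220, FP=64+53+26+2+33=178, FN=18+15+11+20+13=77 → 440/695 = 0.63309
  5: TP=103, FP=70+72+28+5+13=188, FN=26+24+28+39+33=150 → 206/544 = 0.37868
Macro-F1 score = mean = (0.59686 + 0.57371 + 0.70993 + 0.76786 + 0.63309 + 0.37868) / 6 = 0.6100

0.6100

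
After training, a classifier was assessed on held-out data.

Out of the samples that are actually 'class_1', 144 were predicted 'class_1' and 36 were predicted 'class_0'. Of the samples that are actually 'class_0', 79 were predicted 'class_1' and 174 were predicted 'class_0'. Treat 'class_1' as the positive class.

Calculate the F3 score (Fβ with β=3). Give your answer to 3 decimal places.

0.781

Fβ = (1+β²)·TP / ((1+β²)·TP + β²·FN + FP), with β²=9
= 10·144 / (10·144 + 9·36 + 79) = 0.781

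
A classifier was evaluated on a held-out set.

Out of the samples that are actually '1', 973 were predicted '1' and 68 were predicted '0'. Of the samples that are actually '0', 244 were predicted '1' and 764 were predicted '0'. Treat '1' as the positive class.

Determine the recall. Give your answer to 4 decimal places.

0.9347

Recall = TP/(TP+FN) = 973/(973+68) = 973/1041 = 0.9347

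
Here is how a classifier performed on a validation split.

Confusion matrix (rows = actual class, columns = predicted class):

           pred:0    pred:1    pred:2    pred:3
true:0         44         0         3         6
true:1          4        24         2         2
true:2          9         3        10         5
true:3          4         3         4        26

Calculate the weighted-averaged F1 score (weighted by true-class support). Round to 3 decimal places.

0.690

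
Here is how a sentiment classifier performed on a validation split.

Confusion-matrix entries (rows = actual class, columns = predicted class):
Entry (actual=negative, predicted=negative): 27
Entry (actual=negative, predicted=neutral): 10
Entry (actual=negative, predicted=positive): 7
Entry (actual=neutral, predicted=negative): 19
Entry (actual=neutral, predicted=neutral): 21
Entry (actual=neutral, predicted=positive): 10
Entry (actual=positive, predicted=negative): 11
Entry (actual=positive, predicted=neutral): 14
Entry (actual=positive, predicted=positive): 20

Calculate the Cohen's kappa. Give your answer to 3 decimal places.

Observed agreement pₒ = trace/N = 68/139 = 0.4892
Expected agreement pₑ = Σ (rowᵢ·colᵢ)/N² = (44·57 + 50·45 + 45·37)/139² = 0.3324
κ = (pₒ − pₑ)/(1 − pₑ) = (0.4892 − 0.3324)/(1 − 0.3324) = 0.235

0.235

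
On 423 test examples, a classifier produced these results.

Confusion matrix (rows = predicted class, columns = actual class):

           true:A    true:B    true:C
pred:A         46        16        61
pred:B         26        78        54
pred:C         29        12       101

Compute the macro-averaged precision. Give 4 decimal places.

0.5263

Per-class precision (TP/(TP+FP)):
  A: TP=46, FP=16+61=77 → 46/123 = 0.37398
  B: TP=78, FP=26+54=80 → 78/158 = 0.49367
  C: TP=101, FP=29+12=41 → 101/142 = 0.71127
Macro-precision = mean = (0.37398 + 0.49367 + 0.71127) / 3 = 0.5263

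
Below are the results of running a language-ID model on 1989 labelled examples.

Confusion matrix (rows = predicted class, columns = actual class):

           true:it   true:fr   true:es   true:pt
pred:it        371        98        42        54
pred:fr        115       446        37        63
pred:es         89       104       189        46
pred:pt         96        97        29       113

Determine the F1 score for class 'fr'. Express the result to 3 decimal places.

0.634

One-vs-rest for 'fr': TP = diagonal; FP = other classes predicted 'fr'; FN = 'fr' predicted as other.
F1 score = 2·TP/(2·TP+FP+FN).
fr: TP=446, FP=115+37+63=215, FN=98+104+97=299 → 892/1406 = 0.6344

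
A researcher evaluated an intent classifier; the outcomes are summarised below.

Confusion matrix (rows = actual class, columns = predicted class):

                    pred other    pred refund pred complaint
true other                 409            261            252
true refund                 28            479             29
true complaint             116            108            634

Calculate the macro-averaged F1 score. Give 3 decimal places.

Per-class F1 score (2·TP/(2·TP+FP+FN)):
  other: TP=409, FP=28+116=144, FN=261+252=513 → 818/1475 = 0.5546
  refund: TP=479, FP=261+108=369, FN=28+29=57 → 958/1384 = 0.6922
  complaint: TP=634, FP=252+29=281, FN=116+108=224 → 1268/1773 = 0.7152
Macro-F1 score = mean = (0.5546 + 0.6922 + 0.7152) / 3 = 0.654

0.654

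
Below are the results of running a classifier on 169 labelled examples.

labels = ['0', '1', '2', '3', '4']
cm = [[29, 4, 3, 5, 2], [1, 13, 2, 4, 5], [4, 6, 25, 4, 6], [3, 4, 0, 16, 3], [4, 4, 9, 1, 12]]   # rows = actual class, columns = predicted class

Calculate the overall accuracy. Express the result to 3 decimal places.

Accuracy = trace / total = (29+13+25+16+12=95) / 169 = 95/169 = 0.562

0.562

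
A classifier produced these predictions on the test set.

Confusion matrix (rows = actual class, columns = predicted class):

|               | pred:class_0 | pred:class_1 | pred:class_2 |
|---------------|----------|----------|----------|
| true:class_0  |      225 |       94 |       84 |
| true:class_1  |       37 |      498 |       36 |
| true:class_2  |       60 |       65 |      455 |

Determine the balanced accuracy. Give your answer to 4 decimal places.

0.7383

Balanced accuracy = mean of per-class recall.
  class_0: recall = 225/403 = 0.55831
  class_1: recall = 498/571 = 0.87215
  class_2: recall = 455/580 = 0.78448
Mean = (0.55831 + 0.87215 + 0.78448) / 3 = 0.7383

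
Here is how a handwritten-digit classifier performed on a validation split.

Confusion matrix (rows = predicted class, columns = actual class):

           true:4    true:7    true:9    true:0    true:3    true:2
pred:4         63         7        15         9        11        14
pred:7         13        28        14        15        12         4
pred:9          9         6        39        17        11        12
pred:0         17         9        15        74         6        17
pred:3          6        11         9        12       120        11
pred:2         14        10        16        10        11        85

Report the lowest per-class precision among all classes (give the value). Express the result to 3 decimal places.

0.326

Per-class precision (TP/(TP+FP)):
  4: TP=63, FP=7+15+9+11+14=56 → 63/119 = 0.5294
  7: TP=28, FP=13+14+15+12+4=58 → 28/86 = 0.3256
  9: TP=39, FP=9+6+17+11+12=55 → 39/94 = 0.4149
  0: TP=74, FP=17+9+15+6+17=64 → 74/138 = 0.5362
  3: TP=120, FP=6+11+9+12+11=49 → 120/169 = 0.7101
  2: TP=85, FP=14+10+16+10+11=61 → 85/146 = 0.5822
Lowest is class '7' with precision = 0.326.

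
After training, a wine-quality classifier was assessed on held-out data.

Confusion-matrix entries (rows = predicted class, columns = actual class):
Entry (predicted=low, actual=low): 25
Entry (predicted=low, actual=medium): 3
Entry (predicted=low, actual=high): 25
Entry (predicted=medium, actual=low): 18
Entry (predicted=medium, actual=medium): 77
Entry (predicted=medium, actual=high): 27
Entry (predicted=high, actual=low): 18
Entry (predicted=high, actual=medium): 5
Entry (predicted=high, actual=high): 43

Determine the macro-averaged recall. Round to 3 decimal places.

0.589

Per-class recall (TP/(TP+FN)):
  low: TP=25, FN=18+18=36 → 25/61 = 0.4098
  medium: TP=77, FN=3+5=8 → 77/85 = 0.9059
  high: TP=43, FN=25+27=52 → 43/95 = 0.4526
Macro-recall = mean = (0.4098 + 0.9059 + 0.4526) / 3 = 0.589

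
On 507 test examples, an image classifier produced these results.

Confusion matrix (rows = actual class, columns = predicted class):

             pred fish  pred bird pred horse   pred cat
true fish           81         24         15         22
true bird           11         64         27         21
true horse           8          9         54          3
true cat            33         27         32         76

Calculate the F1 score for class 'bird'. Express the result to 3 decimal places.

0.518

One-vs-rest for 'bird': TP = diagonal; FP = other classes predicted 'bird'; FN = 'bird' predicted as other.
F1 score = 2·TP/(2·TP+FP+FN).
bird: TP=64, FP=24+9+27=60, FN=11+27+21=59 → 128/247 = 0.5182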